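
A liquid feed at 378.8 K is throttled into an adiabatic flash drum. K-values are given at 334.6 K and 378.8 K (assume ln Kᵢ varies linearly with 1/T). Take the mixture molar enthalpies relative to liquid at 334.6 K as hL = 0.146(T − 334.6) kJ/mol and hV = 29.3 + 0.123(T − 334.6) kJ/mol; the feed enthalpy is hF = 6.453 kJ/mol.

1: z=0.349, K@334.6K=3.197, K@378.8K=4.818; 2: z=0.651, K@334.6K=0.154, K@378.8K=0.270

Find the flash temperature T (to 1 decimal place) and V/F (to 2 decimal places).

T = 345.0 K, V/F = 0.17

Adiabatic flash: solve Rachford–Rice at each trial T, then check hF = ψ·hV(T) + (1−ψ)·hL(T).
  T = 334.6 K: K = (3.197, 0.154), RR gives ψ = 0.116, H_out = 3.405 kJ/mol
  T = 378.8 K: K = (4.818, 0.270), RR gives ψ = 0.308, H_out = 15.152 kJ/mol
  T = 356.7 K: K = (3.975, 0.207), RR gives ψ = 0.222, H_out = 9.605 kJ/mol
  T = 345.6 K: K = (3.575, 0.179), RR gives ψ = 0.173, H_out = 6.619 kJ/mol
  T = 340.1 K: K = (3.384, 0.166), RR gives ψ = 0.146, H_out = 5.051 kJ/mol
  T = 342.9 K: K = (3.481, 0.173), RR gives ψ = 0.160, H_out = 5.858 kJ/mol
  T = 344.2 K: K = (3.526, 0.176), RR gives ψ = 0.166, H_out = 6.226 kJ/mol
Linear interpolation between T = 344.2 (H_out = 6.226) and T = 345.6 (H_out = 6.619) on hF = 6.453 gives T ≈ 345.0 K, at which ψ = 0.17.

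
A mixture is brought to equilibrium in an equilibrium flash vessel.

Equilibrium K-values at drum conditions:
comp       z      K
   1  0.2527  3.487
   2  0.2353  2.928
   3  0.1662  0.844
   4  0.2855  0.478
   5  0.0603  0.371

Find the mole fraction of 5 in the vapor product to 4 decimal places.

y_5 = 0.0475

Newton–Raphson from V/F = 0.55:
  V/F = 0.5500: g = 0.19020, g' = -0.6985 → V/F = 0.8223
  V/F = 0.8223: g = 0.01244, g' = -0.6459 → V/F = 0.8416
  V/F = 0.8416: g = -0.00005, g' = -0.6511 → V/F = 0.8415
Converged at V/F = 0.8415.
Compositions from xᵢ = zᵢ/(1+V/F(Kᵢ−1)), yᵢ = Kᵢxᵢ:
  1: x = 0.0817, y = 0.2849
  2: x = 0.0897, y = 0.2627
  3: x = 0.1913, y = 0.1615
  4: x = 0.5091, y = 0.2434
  5: x = 0.1281, y = 0.0475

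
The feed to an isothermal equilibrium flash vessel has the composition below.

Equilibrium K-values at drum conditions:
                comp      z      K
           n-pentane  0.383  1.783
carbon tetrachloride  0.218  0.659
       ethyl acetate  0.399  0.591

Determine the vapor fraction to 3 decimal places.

Let ψ = V/F and solve Σ zᵢ(Kᵢ−1)/(1+ψ(Kᵢ−1)) = 0.
Feasibility: ΣzᵢKᵢ = 1.062, Σzᵢ/Kᵢ = 1.221 — both > 1, two phases present.
Iterate (Newton) starting at ψ = 0.5:
  ψ = 0.500: g = -0.0792, g' = -0.264 → ψ = 0.199
  ψ = 0.199: g = 0.0020, g' = -0.284 → ψ = 0.206
Converged at ψ = 0.206.

ψ = 0.206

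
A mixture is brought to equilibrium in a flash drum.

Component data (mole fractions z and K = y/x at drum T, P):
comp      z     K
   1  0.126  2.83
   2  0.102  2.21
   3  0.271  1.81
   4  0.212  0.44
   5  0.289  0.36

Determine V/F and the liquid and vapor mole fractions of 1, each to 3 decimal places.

Iterate (Newton) starting at V/F = 0.68:
  V/F = 0.680: g = -0.2072, g' = -0.747 → V/F = 0.403
  V/F = 0.403: g = -0.0212, g' = -0.634 → V/F = 0.369
Converged at V/F = 0.369.
Compositions from xᵢ = zᵢ/(1+V/F(Kᵢ−1)), yᵢ = Kᵢxᵢ:
  1: x = 0.075, y = 0.213
  2: x = 0.070, y = 0.156
  3: x = 0.209, y = 0.378
  4: x = 0.267, y = 0.118
  5: x = 0.378, y = 0.136

V/F = 0.369, x_1 = 0.075, y_1 = 0.213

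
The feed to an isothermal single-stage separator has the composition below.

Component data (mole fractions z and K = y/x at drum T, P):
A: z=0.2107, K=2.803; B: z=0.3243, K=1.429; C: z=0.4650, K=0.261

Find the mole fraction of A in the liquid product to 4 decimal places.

Material balance + equilibrium reduce to Σ zᵢ(Kᵢ−1)/(1+ψ(Kᵢ−1)) = 0.
Feasibility: ΣzᵢKᵢ = 1.1754, Σzᵢ/Kᵢ = 2.0837 — both > 1, two phases present.
Iterate (Newton) starting at ψ = 0.57:
  ψ = 0.5700: g = -0.29459, g' = -0.9632 → ψ = 0.2642
  ψ = 0.2642: g = -0.04470, g' = -0.7545 → ψ = 0.2049
  ψ = 0.2049: g = 0.00032, g' = -0.7683 → ψ = 0.2053
Converged at ψ = 0.2053.
Compositions from xᵢ = zᵢ/(1+ψ(Kᵢ−1)), yᵢ = Kᵢxᵢ:
  A: x = 0.1538, y = 0.4310
  B: x = 0.2980, y = 0.4259
  C: x = 0.5482, y = 0.1431

x_A = 0.1538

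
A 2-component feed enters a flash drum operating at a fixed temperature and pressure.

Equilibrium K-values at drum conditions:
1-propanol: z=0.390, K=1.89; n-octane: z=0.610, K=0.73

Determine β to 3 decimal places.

β = 0.759

Rachford–Rice: g(β) = Σ zᵢ(Kᵢ−1)/(1+β(Kᵢ−1)) = 0.
Feasibility: ΣzᵢKᵢ = 1.182, Σzᵢ/Kᵢ = 1.042 — both > 1, two phases present.
Iterate (Newton) starting at β = 0.5:
  β = 0.500: g = 0.0498, g' = -0.207 → β = 0.740
  β = 0.740: g = 0.0034, g' = -0.182 → β = 0.759
Converged at β = 0.759.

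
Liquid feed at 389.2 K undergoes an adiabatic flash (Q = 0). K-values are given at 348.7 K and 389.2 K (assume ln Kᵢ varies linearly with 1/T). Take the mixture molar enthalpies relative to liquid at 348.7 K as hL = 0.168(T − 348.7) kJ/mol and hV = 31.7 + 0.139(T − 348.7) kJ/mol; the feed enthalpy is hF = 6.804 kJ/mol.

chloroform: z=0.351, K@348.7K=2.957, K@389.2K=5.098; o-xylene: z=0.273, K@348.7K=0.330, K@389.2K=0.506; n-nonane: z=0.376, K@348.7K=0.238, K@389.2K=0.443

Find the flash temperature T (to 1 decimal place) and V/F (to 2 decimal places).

Adiabatic flash: solve Rachford–Rice at each trial T, then check hF = ψ·hV(T) + (1−ψ)·hL(T).
  T = 348.7 K: K = (2.957, 0.330, 0.238), RR gives ψ = 0.153, H_out = 4.863 kJ/mol
  T = 389.2 K: K = (5.098, 0.506, 0.443), RR gives ψ = 0.502, H_out = 22.142 kJ/mol
  T = 368.9 K: K = (3.938, 0.413, 0.330), RR gives ψ = 0.331, H_out = 13.702 kJ/mol
  T = 358.8 K: K = (3.426, 0.370, 0.282), RR gives ψ = 0.247, H_out = 9.469 kJ/mol
  T = 353.8 K: K = (3.189, 0.350, 0.259), RR gives ψ = 0.203, H_out = 7.257 kJ/mol
  T = 351.2 K: K = (3.069, 0.340, 0.248), RR gives ψ = 0.178, H_out = 6.057 kJ/mol
  T = 352.5 K: K = (3.129, 0.345, 0.254), RR gives ψ = 0.191, H_out = 6.662 kJ/mol
Linear interpolation between T = 352.5 (H_out = 6.662) and T = 353.8 (H_out = 7.257) on hF = 6.804 gives T ≈ 352.8 K, at which ψ = 0.19.

T = 352.8 K, V/F = 0.19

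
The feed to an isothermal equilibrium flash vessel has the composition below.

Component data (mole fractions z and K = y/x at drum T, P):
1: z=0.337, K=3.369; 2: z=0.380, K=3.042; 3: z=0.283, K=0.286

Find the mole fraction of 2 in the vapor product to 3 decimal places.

Let ψ = V/F and solve Σ zᵢ(Kᵢ−1)/(1+ψ(Kᵢ−1)) = 0.
Check two-phase: ΣzᵢKᵢ = 2.372 > 1 and Σzᵢ/Kᵢ = 1.214 > 1, so g(0) = 1.372 > 0 and g(1) = -0.214 < 0.
Newton iteration, ψ⁰ = 0.5:
  ψ = 0.500: g = 0.4352, g' = -1.133 → ψ = 0.884
  ψ = 0.884: g = -0.0132, g' = -1.460 → ψ = 0.875
Converged at ψ = 0.875.
Compositions from xᵢ = zᵢ/(1+ψ(Kᵢ−1)), yᵢ = Kᵢxᵢ:
  1: x = 0.110, y = 0.370
  2: x = 0.136, y = 0.415
  3: x = 0.754, y = 0.216

y_2 = 0.415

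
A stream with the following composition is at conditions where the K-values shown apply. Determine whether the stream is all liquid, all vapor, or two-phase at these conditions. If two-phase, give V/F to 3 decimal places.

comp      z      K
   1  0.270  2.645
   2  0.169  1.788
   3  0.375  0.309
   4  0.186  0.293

two-phase, V/F = 0.195

ΣzᵢKᵢ = 1.187; Σzᵢ/Kᵢ = 2.045.
Both exceed 1, so a two-phase solution exists.
Material balance + equilibrium reduce to Σ zᵢ(Kᵢ−1)/(1+ψ(Kᵢ−1)) = 0.
Iterate (Newton) starting at ψ = 0.39:
  ψ = 0.390: g = -0.1638, g' = -0.845 → ψ = 0.196
  ψ = 0.196: g = -0.0013, g' = -0.861 → ψ = 0.195
Converged at ψ = 0.195.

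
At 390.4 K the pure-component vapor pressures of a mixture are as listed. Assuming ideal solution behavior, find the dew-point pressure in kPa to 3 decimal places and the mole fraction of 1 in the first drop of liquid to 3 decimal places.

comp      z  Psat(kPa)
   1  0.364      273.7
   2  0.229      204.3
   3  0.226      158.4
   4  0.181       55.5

Pdew = 140.079 kPa, x_1 = 0.186

At the dew point ψ → 1, so Σzᵢ/Kᵢ = 1 with Kᵢ = Pᵢˢᵃᵗ/P ⇒ 1/P = Σzᵢ/Pᵢˢᵃᵗ.
1/P = 0.364/273.7 + 0.229/204.3 + 0.226/158.4 + 0.181/55.5 = 0.007139 ⇒ P = 140.079 kPa
xᵢ = zᵢP/Pᵢˢᵃᵗ ⇒ x_1 = 0.364·140.079/273.7 = 0.186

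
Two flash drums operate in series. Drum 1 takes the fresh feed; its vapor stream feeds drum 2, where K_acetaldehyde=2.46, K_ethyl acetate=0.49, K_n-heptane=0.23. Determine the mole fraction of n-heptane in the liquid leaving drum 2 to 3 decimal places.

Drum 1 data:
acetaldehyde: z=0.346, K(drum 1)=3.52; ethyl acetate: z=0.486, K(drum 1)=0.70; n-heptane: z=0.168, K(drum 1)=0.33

Drum 1:
Let ψ₁ = V/F and solve Σ zᵢ(Kᵢ−1)/(1+ψ₁(Kᵢ−1)) = 0.
g(0) = ΣzᵢKᵢ − 1 = 0.614 and g(1) = 1 − Σzᵢ/Kᵢ = -0.302, so a root lies in (0, 1).
Iterate (Newton) starting at ψ₁ = 0.37:
  ψ₁ = 0.370: g = 0.1375, g' = -0.777 → ψ₁ = 0.547
  ψ₁ = 0.547: g = 0.0145, g' = -0.639 → ψ₁ = 0.570
Converged at ψ₁ = 0.570.
Drum-1 compositions:
  acetaldehyde: x = 0.142, y = 0.500
  ethyl acetate: x = 0.586, y = 0.410
  n-heptane: x = 0.272, y = 0.090
Drum-2 feed = drum-1 vapor: z₂ = (0.5000, 0.4103, 0.0897).
Drum 2:
Newton–Raphson from ψ₂ = 0.5:
  ψ₂ = 0.500: g = 0.0288, g' = -0.689 → ψ₂ = 0.542
Converged at ψ₂ = 0.542.
  acetaldehyde: x = 0.279, y = 0.687
  ethyl acetate: x = 0.567, y = 0.278
  n-heptane: x = 0.154, y = 0.035

x_n-heptane (drum 2) = 0.154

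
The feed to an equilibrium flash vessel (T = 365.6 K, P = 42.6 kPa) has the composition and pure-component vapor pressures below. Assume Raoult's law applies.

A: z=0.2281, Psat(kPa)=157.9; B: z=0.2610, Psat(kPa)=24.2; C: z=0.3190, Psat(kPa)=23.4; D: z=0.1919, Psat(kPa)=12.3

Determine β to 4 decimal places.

Raoult's law: Kᵢ = Pᵢˢᵃᵗ/P = Pᵢˢᵃᵗ/42.6.
  K_A = 157.9/42.6 = 3.706573, K_B = 24.2/42.6 = 0.568075, K_C = 23.4/42.6 = 0.549296, K_D = 12.3/42.6 = 0.288732
Material balance + equilibrium reduce to Σ zᵢ(Kᵢ−1)/(1+β(Kᵢ−1)) = 0.
Feasibility: ΣzᵢKᵢ = 1.2244, Σzᵢ/Kᵢ = 1.7664 — both > 1, two phases present.
Iterate (Newton) starting at β = 0.44:
  β = 0.4400: g = -0.23540, g' = -0.7288 → β = 0.1170
  β = 0.1170: g = 0.04947, g' = -1.2055 → β = 0.1581
  β = 0.1581: g = 0.00282, g' = -1.0741 → β = 0.1607
Converged at β = 0.1607.

β = 0.1607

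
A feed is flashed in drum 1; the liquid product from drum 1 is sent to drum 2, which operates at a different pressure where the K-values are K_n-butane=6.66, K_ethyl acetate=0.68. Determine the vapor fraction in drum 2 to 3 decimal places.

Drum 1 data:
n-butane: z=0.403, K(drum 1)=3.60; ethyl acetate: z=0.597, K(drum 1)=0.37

V/F (drum 2) = 0.467

Drum 1:
Binary case is linear: z₁(K₁−1)(1+ψ₁(K₂−1)) + z₂(K₂−1)(1+ψ₁(K₁−1)) = 0
⇒ ψ₁ = [z₁(K₁−1)+z₂(K₂−1)] / [−(K₁−1)(K₂−1)] = 0.6717/1.6380 = 0.410
Drum-1 compositions:
  n-butane: x = 0.195, y = 0.702
  ethyl acetate: x = 0.805, y = 0.298
Drum-2 feed = drum-1 liquid: z₂ = (0.1950, 0.8050).
Drum 2:
Let ψ₂ = V/F and solve Σ zᵢ(Kᵢ−1)/(1+ψ₂(Kᵢ−1)) = 0.
Check two-phase: ΣzᵢKᵢ = 1.846 > 1 and Σzᵢ/Kᵢ = 1.213 > 1, so g(0) = 0.846 > 0 and g(1) = -0.213 < 0.
Binary case is linear: z₁(K₁−1)(1+ψ₂(K₂−1)) + z₂(K₂−1)(1+ψ₂(K₁−1)) = 0
⇒ ψ₂ = [z₁(K₁−1)+z₂(K₂−1)] / [−(K₁−1)(K₂−1)] = 0.8464/1.8112 = 0.467
  n-butane: x = 0.054, y = 0.356
  ethyl acetate: x = 0.946, y = 0.644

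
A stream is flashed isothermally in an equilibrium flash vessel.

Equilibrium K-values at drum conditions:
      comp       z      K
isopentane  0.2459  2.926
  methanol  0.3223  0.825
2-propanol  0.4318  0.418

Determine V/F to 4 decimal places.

Material balance + equilibrium reduce to Σ zᵢ(Kᵢ−1)/(1+V/F(Kᵢ−1)) = 0.
Feasibility: ΣzᵢKᵢ = 1.1659, Σzᵢ/Kᵢ = 1.5077 — both > 1, two phases present.
Iterate (Newton) starting at V/F = 0.47:
  V/F = 0.4700: g = -0.15881, g' = -0.5402 → V/F = 0.1760
  V/F = 0.1760: g = 0.01553, g' = -0.7008 → V/F = 0.1981
  V/F = 0.1981: g = 0.00029, g' = -0.6753 → V/F = 0.1986
Converged at V/F = 0.1986.

V/F = 0.1986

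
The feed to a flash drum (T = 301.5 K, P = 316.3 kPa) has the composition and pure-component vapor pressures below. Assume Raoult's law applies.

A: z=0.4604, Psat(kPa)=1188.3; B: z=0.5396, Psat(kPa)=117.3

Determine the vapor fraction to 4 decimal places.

Raoult's law: Kᵢ = Pᵢˢᵃᵗ/P = Pᵢˢᵃᵗ/316.3.
  K_A = 1188.3/316.3 = 3.756876, K_B = 117.3/316.3 = 0.370850
Material balance + equilibrium reduce to Σ zᵢ(Kᵢ−1)/(1+ψ(Kᵢ−1)) = 0.
g(0) = ΣzᵢKᵢ − 1 = 0.9298 and g(1) = 1 − Σzᵢ/Kᵢ = -0.5776, so a root lies in (0, 1).
Binary case is linear: z₁(K₁−1)(1+ψ(K₂−1)) + z₂(K₂−1)(1+ψ(K₁−1)) = 0
⇒ ψ = [z₁(K₁−1)+z₂(K₂−1)] / [−(K₁−1)(K₂−1)] = 0.92978/1.73449 = 0.5361

ψ = 0.5361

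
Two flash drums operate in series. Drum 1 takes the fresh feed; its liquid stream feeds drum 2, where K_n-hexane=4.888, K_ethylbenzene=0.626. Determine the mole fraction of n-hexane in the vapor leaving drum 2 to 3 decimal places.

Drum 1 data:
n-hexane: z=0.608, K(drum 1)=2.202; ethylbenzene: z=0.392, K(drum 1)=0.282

Drum 1:
Let ψ₁ = V/F and solve Σ zᵢ(Kᵢ−1)/(1+ψ₁(Kᵢ−1)) = 0.
g(0) = ΣzᵢKᵢ − 1 = 0.449 and g(1) = 1 − Σzᵢ/Kᵢ = -0.666, so a root lies in (0, 1).
Newton iteration, ψ₁⁰ = 0.59:
  ψ₁ = 0.590: g = -0.0607, g' = -0.909 → ψ₁ = 0.523
  ψ₁ = 0.523: g = -0.0021, g' = -0.849 → ψ₁ = 0.521
Converged at ψ₁ = 0.521.
Drum-1 compositions:
  n-hexane: x = 0.374, y = 0.823
  ethylbenzene: x = 0.626, y = 0.177
Drum-2 feed = drum-1 liquid: z₂ = (0.3740, 0.6260).
Drum 2:
Rachford–Rice: g(ψ₂) = Σ zᵢ(Kᵢ−1)/(1+ψ₂(Kᵢ−1)) = 0.
g(0) = ΣzᵢKᵢ − 1 = 1.220 and g(1) = 1 − Σzᵢ/Kᵢ = -0.077, so a root lies in (0, 1).
Iterate (Newton) starting at ψ₂ = 0.5:
  ψ₂ = 0.500: g = 0.2059, g' = -0.785 → ψ₂ = 0.762
  ψ₂ = 0.762: g = 0.0393, g' = -0.531 → ψ₂ = 0.836
  ψ₂ = 0.836: g = 0.0013, g' = -0.498 → ψ₂ = 0.839
Converged at ψ₂ = 0.839.
  n-hexane: x = 0.088, y = 0.429
  ethylbenzene: x = 0.912, y = 0.571

y_n-hexane (drum 2) = 0.429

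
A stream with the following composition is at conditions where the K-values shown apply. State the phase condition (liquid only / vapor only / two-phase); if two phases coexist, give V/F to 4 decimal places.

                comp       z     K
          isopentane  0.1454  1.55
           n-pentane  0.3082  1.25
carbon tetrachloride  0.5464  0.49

ΣzᵢKᵢ = 0.8784; Σzᵢ/Kᵢ = 1.4555.
Since ΣzᵢKᵢ < 1 the mixture is below its bubble point — single liquid phase.

liquid only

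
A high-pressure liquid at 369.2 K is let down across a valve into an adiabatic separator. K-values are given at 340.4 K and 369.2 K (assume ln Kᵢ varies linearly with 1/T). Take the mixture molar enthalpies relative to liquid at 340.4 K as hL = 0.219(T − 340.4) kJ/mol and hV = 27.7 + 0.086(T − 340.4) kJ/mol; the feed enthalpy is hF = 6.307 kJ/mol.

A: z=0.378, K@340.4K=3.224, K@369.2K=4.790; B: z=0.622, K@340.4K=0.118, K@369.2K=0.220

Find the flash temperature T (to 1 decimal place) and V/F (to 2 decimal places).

Adiabatic flash: solve Rachford–Rice at each trial T, then check hF = ψ·hV(T) + (1−ψ)·hL(T).
  T = 340.4 K: K = (3.224, 0.118), RR gives ψ = 0.149, H_out = 4.124 kJ/mol
  T = 369.2 K: K = (4.790, 0.220), RR gives ψ = 0.320, H_out = 13.957 kJ/mol
  T = 354.8 K: K = (3.961, 0.163), RR gives ψ = 0.242, H_out = 9.385 kJ/mol
  T = 347.6 K: K = (3.581, 0.139), RR gives ψ = 0.198, H_out = 6.877 kJ/mol
  T = 344.0 K: K = (3.400, 0.128), RR gives ψ = 0.174, H_out = 5.537 kJ/mol
  T = 345.8 K: K = (3.490, 0.134), RR gives ψ = 0.187, H_out = 6.215 kJ/mol
  T = 346.7 K: K = (3.535, 0.136), RR gives ψ = 0.192, H_out = 6.548 kJ/mol
Linear interpolation between T = 345.8 (H_out = 6.215) and T = 346.7 (H_out = 6.548) on hF = 6.307 gives T ≈ 346.0 K, at which ψ = 0.19.

T = 346.0 K, V/F = 0.19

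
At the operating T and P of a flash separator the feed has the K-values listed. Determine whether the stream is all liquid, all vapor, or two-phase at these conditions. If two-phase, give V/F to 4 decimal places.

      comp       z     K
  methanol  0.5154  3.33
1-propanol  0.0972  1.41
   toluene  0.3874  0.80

ΣzᵢKᵢ = 2.1633; Σzᵢ/Kᵢ = 0.7080.
Since Σzᵢ/Kᵢ < 1 the mixture is above its dew point — single vapor phase.

all vapor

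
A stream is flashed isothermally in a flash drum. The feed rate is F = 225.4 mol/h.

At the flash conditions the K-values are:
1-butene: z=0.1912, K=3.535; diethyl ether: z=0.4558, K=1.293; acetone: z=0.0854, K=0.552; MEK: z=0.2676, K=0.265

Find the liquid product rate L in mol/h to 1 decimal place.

Rachford–Rice: g(ψ) = Σ zᵢ(Kᵢ−1)/(1+ψ(Kᵢ−1)) = 0.
Check two-phase: ΣzᵢKᵢ = 1.3833 > 1 and Σzᵢ/Kᵢ = 1.5711 > 1, so g(0) = 0.3833 > 0 and g(1) = -0.5711 < 0.
Iterate (Newton) starting at ψ = 0.38:
  ψ = 0.3800: g = 0.04803, g' = -0.6537 → ψ = 0.4535
  ψ = 0.4535: g = 0.00034, g' = -0.6486 → ψ = 0.4540
Converged at ψ = 0.4540.
Then V = ψ·F = 0.4540·225.4 = 102.3 mol/h and L = F − V = 123.1 mol/h.

L = 123.1 mol/h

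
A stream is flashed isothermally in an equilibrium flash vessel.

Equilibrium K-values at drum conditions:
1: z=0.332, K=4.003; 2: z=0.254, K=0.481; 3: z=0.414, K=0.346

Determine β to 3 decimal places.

β = 0.327

Material balance + equilibrium reduce to Σ zᵢ(Kᵢ−1)/(1+β(Kᵢ−1)) = 0.
g(0) = ΣzᵢKᵢ − 1 = 0.594 and g(1) = 1 − Σzᵢ/Kᵢ = -0.808, so a root lies in (0, 1).
Newton–Raphson from β = 0.5:
  β = 0.500: g = -0.1818, g' = -0.994 → β = 0.317
  β = 0.317: g = 0.0112, g' = -1.165 → β = 0.327
Converged at β = 0.327.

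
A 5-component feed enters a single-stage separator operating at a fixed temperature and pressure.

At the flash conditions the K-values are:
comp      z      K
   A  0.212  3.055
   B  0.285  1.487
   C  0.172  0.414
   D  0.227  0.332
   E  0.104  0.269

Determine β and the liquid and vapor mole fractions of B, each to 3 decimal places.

Material balance + equilibrium reduce to Σ zᵢ(Kᵢ−1)/(1+β(Kᵢ−1)) = 0.
Check two-phase: ΣzᵢKᵢ = 1.246 > 1 and Σzᵢ/Kᵢ = 1.747 > 1, so g(0) = 0.246 > 0 and g(1) = -0.747 < 0.
Newton iteration, β⁰ = 0.46:
  β = 0.460: g = -0.1341, g' = -0.730 → β = 0.276
  β = 0.276: g = -0.0012, g' = -0.740 → β = 0.275
Converged at β = 0.275.
Compositions from xᵢ = zᵢ/(1+β(Kᵢ−1)), yᵢ = Kᵢxᵢ:
  A: x = 0.136, y = 0.414
  B: x = 0.251, y = 0.374
  C: x = 0.205, y = 0.085
  D: x = 0.278, y = 0.092
  E: x = 0.130, y = 0.035

β = 0.275, x_B = 0.251, y_B = 0.374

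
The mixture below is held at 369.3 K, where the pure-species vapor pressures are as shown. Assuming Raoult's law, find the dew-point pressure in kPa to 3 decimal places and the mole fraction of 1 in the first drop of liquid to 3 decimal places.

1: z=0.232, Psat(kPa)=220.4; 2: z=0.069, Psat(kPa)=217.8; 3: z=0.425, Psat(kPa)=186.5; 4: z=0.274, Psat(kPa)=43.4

At the dew point ψ → 1, so Σzᵢ/Kᵢ = 1 with Kᵢ = Pᵢˢᵃᵗ/P ⇒ 1/P = Σzᵢ/Pᵢˢᵃᵗ.
1/P = 0.232/220.4 + 0.069/217.8 + 0.425/186.5 + 0.274/43.4 = 0.009962 ⇒ P = 100.385 kPa
xᵢ = zᵢP/Pᵢˢᵃᵗ ⇒ x_1 = 0.232·100.385/220.4 = 0.106

Pdew = 100.385 kPa, x_1 = 0.106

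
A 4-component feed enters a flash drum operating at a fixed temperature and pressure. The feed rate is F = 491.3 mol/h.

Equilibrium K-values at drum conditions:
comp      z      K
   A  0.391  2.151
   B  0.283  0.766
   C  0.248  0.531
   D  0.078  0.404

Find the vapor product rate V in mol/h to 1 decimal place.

V = 235.9 mol/h

Rachford–Rice: g(V/F) = Σ zᵢ(Kᵢ−1)/(1+V/F(Kᵢ−1)) = 0.
Check two-phase: ΣzᵢKᵢ = 1.221 > 1 and Σzᵢ/Kᵢ = 1.211 > 1, so g(0) = 0.221 > 0 and g(1) = -0.211 < 0.
Newton–Raphson from V/F = 0.49:
  V/F = 0.490: g = -0.0037, g' = -0.379 → V/F = 0.480
Converged at V/F = 0.480.
Then V = V/F·F = 0.4802·491.3 = 235.9 mol/h and L = F − V = 255.4 mol/h.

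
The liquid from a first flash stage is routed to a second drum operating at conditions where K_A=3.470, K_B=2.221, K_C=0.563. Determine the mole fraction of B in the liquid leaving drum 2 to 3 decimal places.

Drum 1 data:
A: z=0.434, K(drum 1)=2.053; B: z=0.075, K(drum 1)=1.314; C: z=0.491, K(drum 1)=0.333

Drum 1:
Material balance + equilibrium reduce to Σ zᵢ(Kᵢ−1)/(1+ψ₁(Kᵢ−1)) = 0.
Feasibility: ΣzᵢKᵢ = 1.153, Σzᵢ/Kᵢ = 1.743 — both > 1, two phases present.
Newton iteration, ψ₁⁰ = 0.6:
  ψ₁ = 0.600: g = -0.2461, g' = -0.793 → ψ₁ = 0.290
  ψ₁ = 0.290: g = -0.0342, g' = -0.624 → ψ₁ = 0.235
Converged at ψ₁ = 0.235.
Drum-1 compositions:
  A: x = 0.348, y = 0.714
  B: x = 0.070, y = 0.092
  C: x = 0.582, y = 0.194
Drum-2 feed = drum-1 liquid: z₂ = (0.3480, 0.0698, 0.5822).
Drum 2:
Rachford–Rice: g(ψ₂) = Σ zᵢ(Kᵢ−1)/(1+ψ₂(Kᵢ−1)) = 0.
g(0) = ΣzᵢKᵢ − 1 = 0.690 and g(1) = 1 − Σzᵢ/Kᵢ = -0.166, so a root lies in (0, 1).
Newton iteration, ψ₂⁰ = 0.5:
  ψ₂ = 0.500: g = 0.1119, g' = -0.647 → ψ₂ = 0.673
  ψ₂ = 0.673: g = 0.0092, g' = -0.554 → ψ₂ = 0.690
Converged at ψ₂ = 0.690.
  A: x = 0.129, y = 0.447
  B: x = 0.038, y = 0.084
  C: x = 0.833, y = 0.469

x_B (drum 2) = 0.038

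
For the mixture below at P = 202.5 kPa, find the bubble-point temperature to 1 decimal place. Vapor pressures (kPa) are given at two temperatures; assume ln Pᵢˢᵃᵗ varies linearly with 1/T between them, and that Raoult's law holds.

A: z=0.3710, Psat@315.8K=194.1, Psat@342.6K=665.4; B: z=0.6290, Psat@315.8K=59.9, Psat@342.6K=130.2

T = 330.4 K

Bubble-point temperature: ΣzᵢPᵢˢᵃᵗ(T) = P. Interpolate ln Pᵢˢᵃᵗ = aᵢ + bᵢ/T.
  T = 315.8 K: ΣzᵢPᵢˢᵃᵗ = 109.69 kPa
  T = 342.6 K: ΣzᵢPᵢˢᵃᵗ = 328.76 kPa
  T = 329.2 K: ΣzᵢPᵢˢᵃᵗ = 193.15 kPa
  T = 335.9 K: ΣzᵢPᵢˢᵃᵗ = 253.03 kPa
  T = 332.5 K: ΣzᵢPᵢˢᵃᵗ = 220.86 kPa
  T = 330.9 K: ΣzᵢPᵢˢᵃᵗ = 207.01 kPa
  T = 330.0 K: ΣzᵢPᵢˢᵃᵗ = 199.57 kPa
Interpolating between 330.0 K and 330.9 K gives T ≈ 330.4 K.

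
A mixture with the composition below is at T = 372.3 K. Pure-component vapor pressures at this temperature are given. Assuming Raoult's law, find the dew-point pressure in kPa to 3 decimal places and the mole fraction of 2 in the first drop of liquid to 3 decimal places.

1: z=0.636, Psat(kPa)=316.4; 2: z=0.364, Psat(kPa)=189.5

Pdew = 254.391 kPa, x_2 = 0.489

At the dew point ψ → 1, so Σzᵢ/Kᵢ = 1 with Kᵢ = Pᵢˢᵃᵗ/P ⇒ 1/P = Σzᵢ/Pᵢˢᵃᵗ.
1/P = 0.636/316.4 + 0.364/189.5 = 0.003931 ⇒ P = 254.391 kPa
xᵢ = zᵢP/Pᵢˢᵃᵗ ⇒ x_2 = 0.364·254.391/189.5 = 0.489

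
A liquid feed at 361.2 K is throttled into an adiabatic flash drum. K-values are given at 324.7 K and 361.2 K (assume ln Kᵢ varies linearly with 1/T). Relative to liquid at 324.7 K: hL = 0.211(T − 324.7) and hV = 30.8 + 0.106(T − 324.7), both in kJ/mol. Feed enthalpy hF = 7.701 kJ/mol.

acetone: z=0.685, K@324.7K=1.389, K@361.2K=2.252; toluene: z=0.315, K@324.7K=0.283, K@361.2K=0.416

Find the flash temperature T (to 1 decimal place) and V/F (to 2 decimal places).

Adiabatic flash: solve Rachford–Rice at each trial T, then check hF = ψ·hV(T) + (1−ψ)·hL(T).
  T = 324.7 K: K = (1.389, 0.283), RR gives ψ = 0.146, H_out = 4.485 kJ/mol
  T = 361.2 K: K = (2.252, 0.416), RR gives ψ = 0.921, H_out = 32.548 kJ/mol
  T = 342.9 K: K = (1.790, 0.346), RR gives ψ = 0.650, H_out = 22.606 kJ/mol
  T = 333.8 K: K = (1.582, 0.314), RR gives ψ = 0.458, H_out = 15.579 kJ/mol
  T = 329.2 K: K = (1.483, 0.298), RR gives ψ = 0.324, H_out = 10.763 kJ/mol
  T = 326.9 K: K = (1.434, 0.290), RR gives ψ = 0.240, H_out = 7.806 kJ/mol
Linear interpolation between T = 324.7 (H_out = 4.485) and T = 326.9 (H_out = 7.806) on hF = 7.701 gives T ≈ 326.8 K, at which ψ = 0.24.

T = 326.8 K, V/F = 0.24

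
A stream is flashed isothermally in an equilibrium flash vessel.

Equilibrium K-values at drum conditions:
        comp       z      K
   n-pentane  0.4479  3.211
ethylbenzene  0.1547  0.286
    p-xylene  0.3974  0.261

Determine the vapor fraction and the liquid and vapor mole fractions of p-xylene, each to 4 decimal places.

Material balance + equilibrium reduce to Σ zᵢ(Kᵢ−1)/(1+ψ(Kᵢ−1)) = 0.
g(0) = ΣzᵢKᵢ − 1 = 0.5862 and g(1) = 1 − Σzᵢ/Kᵢ = -1.2030, so a root lies in (0, 1).
Newton–Raphson from ψ = 0.66:
  ψ = 0.6600: g = -0.37951, g' = -1.4712 → ψ = 0.4020
  ψ = 0.4020: g = -0.04846, g' = -1.2081 → ψ = 0.3619
  ψ = 0.3619: g = 0.00026, g' = -1.2235 → ψ = 0.3621
Converged at ψ = 0.3621.
Compositions from xᵢ = zᵢ/(1+ψ(Kᵢ−1)), yᵢ = Kᵢxᵢ:
  n-pentane: x = 0.2487, y = 0.7987
  ethylbenzene: x = 0.2086, y = 0.0597
  p-xylene: x = 0.5426, y = 0.1416

ψ = 0.3621, x_p-xylene = 0.5426, y_p-xylene = 0.1416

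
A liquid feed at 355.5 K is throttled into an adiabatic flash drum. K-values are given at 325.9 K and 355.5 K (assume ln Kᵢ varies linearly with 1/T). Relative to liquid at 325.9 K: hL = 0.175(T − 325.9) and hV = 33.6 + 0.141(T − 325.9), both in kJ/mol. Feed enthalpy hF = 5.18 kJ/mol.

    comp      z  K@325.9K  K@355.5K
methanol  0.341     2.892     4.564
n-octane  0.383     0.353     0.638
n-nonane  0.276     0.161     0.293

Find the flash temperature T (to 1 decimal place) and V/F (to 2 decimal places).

T = 327.9 K, V/F = 0.14

Adiabatic flash: solve Rachford–Rice at each trial T, then check hF = ψ·hV(T) + (1−ψ)·hL(T).
  T = 325.9 K: K = (2.892, 0.353, 0.161), RR gives ψ = 0.120, H_out = 4.022 kJ/mol
  T = 355.5 K: K = (4.564, 0.638, 0.293), RR gives ψ = 0.465, H_out = 20.334 kJ/mol
  T = 340.7 K: K = (3.669, 0.481, 0.220), RR gives ψ = 0.291, H_out = 12.208 kJ/mol
  T = 333.3 K: K = (3.266, 0.413, 0.189), RR gives ψ = 0.208, H_out = 8.231 kJ/mol
  T = 329.6 K: K = (3.075, 0.382, 0.175), RR gives ψ = 0.165, H_out = 6.172 kJ/mol
  T = 327.8 K: K = (2.985, 0.368, 0.168), RR gives ψ = 0.143, H_out = 5.140 kJ/mol
Linear interpolation between T = 327.8 (H_out = 5.140) and T = 329.6 (H_out = 6.172) on hF = 5.18 gives T ≈ 327.9 K, at which ψ = 0.14.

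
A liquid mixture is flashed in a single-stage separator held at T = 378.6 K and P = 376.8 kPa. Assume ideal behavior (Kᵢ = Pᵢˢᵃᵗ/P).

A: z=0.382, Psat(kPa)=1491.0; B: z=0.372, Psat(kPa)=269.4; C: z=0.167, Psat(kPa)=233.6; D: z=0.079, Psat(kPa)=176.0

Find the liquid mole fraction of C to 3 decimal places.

x_C = 0.250

Raoult's law: Kᵢ = Pᵢˢᵃᵗ/P = Pᵢˢᵃᵗ/376.8.
  K_A = 1491.0/376.8 = 3.95701, K_B = 269.4/376.8 = 0.71497, K_C = 233.6/376.8 = 0.61996, K_D = 176.0/376.8 = 0.46709
Newton iteration, V/F⁰ = 0.37:
  V/F = 0.370: g = 0.2946, g' = -0.867 → V/F = 0.710
  V/F = 0.710: g = 0.0770, g' = -0.499 → V/F = 0.864
  V/F = 0.864: g = 0.0045, g' = -0.448 → V/F = 0.874
Converged at V/F = 0.874.
Compositions from xᵢ = zᵢ/(1+V/F(Kᵢ−1)), yᵢ = Kᵢxᵢ:
  A: x = 0.107, y = 0.422
  B: x = 0.495, y = 0.354
  C: x = 0.250, y = 0.155
  D: x = 0.148, y = 0.069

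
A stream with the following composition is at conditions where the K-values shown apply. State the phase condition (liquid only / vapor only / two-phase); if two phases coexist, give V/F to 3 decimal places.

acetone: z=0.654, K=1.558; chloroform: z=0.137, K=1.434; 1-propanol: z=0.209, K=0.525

vapor only

ΣzᵢKᵢ = 1.325; Σzᵢ/Kᵢ = 0.913.
Since Σzᵢ/Kᵢ < 1 the mixture is above its dew point — single vapor phase.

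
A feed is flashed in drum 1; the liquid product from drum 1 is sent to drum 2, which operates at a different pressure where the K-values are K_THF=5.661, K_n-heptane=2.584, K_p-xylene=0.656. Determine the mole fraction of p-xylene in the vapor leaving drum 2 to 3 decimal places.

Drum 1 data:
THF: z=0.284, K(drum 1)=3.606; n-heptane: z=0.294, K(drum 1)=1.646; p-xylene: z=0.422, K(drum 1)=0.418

y_p-xylene (drum 2) = 0.568

Drum 1:
Let ψ₁ = V/F and solve Σ zᵢ(Kᵢ−1)/(1+ψ₁(Kᵢ−1)) = 0.
g(0) = ΣzᵢKᵢ − 1 = 0.684 and g(1) = 1 − Σzᵢ/Kᵢ = -0.267, so a root lies in (0, 1).
Newton iteration, ψ₁⁰ = 0.34:
  ψ₁ = 0.340: g = 0.2419, g' = -0.847 → ψ₁ = 0.626
  ψ₁ = 0.626: g = 0.0303, g' = -0.694 → ψ₁ = 0.669
Converged at ψ₁ = 0.669.
Drum-1 compositions:
  THF: x = 0.103, y = 0.373
  n-heptane: x = 0.205, y = 0.338
  p-xylene: x = 0.691, y = 0.289
Drum-2 feed = drum-1 liquid: z₂ = (0.1035, 0.2053, 0.6912).
Drum 2:
Rachford–Rice: g(ψ₂) = Σ zᵢ(Kᵢ−1)/(1+ψ₂(Kᵢ−1)) = 0.
Check two-phase: ΣzᵢKᵢ = 1.570 > 1 and Σzᵢ/Kᵢ = 1.151 > 1, so g(0) = 0.570 > 0 and g(1) = -0.151 < 0.
Iterate (Newton) starting at ψ₂ = 0.5:
  ψ₂ = 0.500: g = 0.0391, g' = -0.482 → ψ₂ = 0.581
  ψ₂ = 0.581: g = 0.0022, g' = -0.431 → ψ₂ = 0.586
Converged at ψ₂ = 0.586.
  THF: x = 0.028, y = 0.157
  n-heptane: x = 0.106, y = 0.275
  p-xylene: x = 0.866, y = 0.568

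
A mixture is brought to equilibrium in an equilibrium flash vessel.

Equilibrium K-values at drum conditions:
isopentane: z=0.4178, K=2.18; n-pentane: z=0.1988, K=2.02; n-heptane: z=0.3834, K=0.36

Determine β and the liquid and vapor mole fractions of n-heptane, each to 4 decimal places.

Rachford–Rice: g(β) = Σ zᵢ(Kᵢ−1)/(1+β(Kᵢ−1)) = 0.
Feasibility: ΣzᵢKᵢ = 1.4504, Σzᵢ/Kᵢ = 1.3551 — both > 1, two phases present.
Newton–Raphson from β = 0.5:
  β = 0.5000: g = 0.08351, g' = -0.6604 → β = 0.6264
  β = 0.6264: g = -0.00240, g' = -0.7069 → β = 0.6230
Converged at β = 0.6230.
Compositions from xᵢ = zᵢ/(1+β(Kᵢ−1)), yᵢ = Kᵢxᵢ:
  isopentane: x = 0.2408, y = 0.5249
  n-pentane: x = 0.1216, y = 0.2455
  n-heptane: x = 0.6377, y = 0.2296

β = 0.6230, x_n-heptane = 0.6377, y_n-heptane = 0.2296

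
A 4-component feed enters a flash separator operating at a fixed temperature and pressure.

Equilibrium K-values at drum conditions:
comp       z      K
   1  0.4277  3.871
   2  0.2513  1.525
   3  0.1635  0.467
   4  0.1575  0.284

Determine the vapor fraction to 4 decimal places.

ψ = 0.8507

Rachford–Rice: g(ψ) = Σ zᵢ(Kᵢ−1)/(1+ψ(Kᵢ−1)) = 0.
g(0) = ΣzᵢKᵢ − 1 = 1.1599 and g(1) = 1 − Σzᵢ/Kᵢ = -0.1800, so a root lies in (0, 1).
Newton–Raphson from ψ = 0.5:
  ψ = 0.5000: g = 0.31422, g' = -0.9200 → ψ = 0.8415
  ψ = 0.8415: g = 0.00921, g' = -0.9993 → ψ = 0.8508
  ψ = 0.8508: g = -0.00007, g' = -1.0146 → ψ = 0.8507
Converged at ψ = 0.8507.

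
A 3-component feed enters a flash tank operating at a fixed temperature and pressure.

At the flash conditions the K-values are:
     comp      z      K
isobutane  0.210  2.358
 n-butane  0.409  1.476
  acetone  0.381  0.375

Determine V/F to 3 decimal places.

Material balance + equilibrium reduce to Σ zᵢ(Kᵢ−1)/(1+V/F(Kᵢ−1)) = 0.
Feasibility: ΣzᵢKᵢ = 1.242, Σzᵢ/Kᵢ = 1.382 — both > 1, two phases present.
Newton iteration, V/F⁰ = 0.45:
  V/F = 0.450: g = 0.0060, g' = -0.500 → V/F = 0.462
Converged at V/F = 0.462.

V/F = 0.462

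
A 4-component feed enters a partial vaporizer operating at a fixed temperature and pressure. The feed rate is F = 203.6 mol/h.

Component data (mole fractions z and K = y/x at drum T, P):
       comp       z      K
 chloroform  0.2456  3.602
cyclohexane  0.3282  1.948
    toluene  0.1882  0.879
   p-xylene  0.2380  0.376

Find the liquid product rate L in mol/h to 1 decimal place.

L = 21.8 mol/h

Rachford–Rice: g(ψ) = Σ zᵢ(Kᵢ−1)/(1+ψ(Kᵢ−1)) = 0.
g(0) = ΣzᵢKᵢ − 1 = 0.7789 and g(1) = 1 − Σzᵢ/Kᵢ = -0.0838, so a root lies in (0, 1).
Iterate (Newton) starting at ψ = 0.53:
  ψ = 0.5300: g = 0.22947, g' = -0.6345 → ψ = 0.8917
  ψ = 0.8917: g = 0.00078, g' = -0.7119 → ψ = 0.8928
Converged at ψ = 0.8928.
Then V = ψ·F = 0.8928·203.6 = 181.8 mol/h and L = F − V = 21.8 mol/h.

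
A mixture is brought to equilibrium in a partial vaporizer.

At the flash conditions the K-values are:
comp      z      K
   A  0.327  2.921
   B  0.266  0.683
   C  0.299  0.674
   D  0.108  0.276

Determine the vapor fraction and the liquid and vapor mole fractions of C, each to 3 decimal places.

Material balance + equilibrium reduce to Σ zᵢ(Kᵢ−1)/(1+ψ(Kᵢ−1)) = 0.
g(0) = ΣzᵢKᵢ − 1 = 0.368 and g(1) = 1 − Σzᵢ/Kᵢ = -0.336, so a root lies in (0, 1).
Iterate (Newton) starting at ψ = 0.55:
  ψ = 0.550: g = -0.0454, g' = -0.528 → ψ = 0.464
  ψ = 0.464: g = 0.0006, g' = -0.547 → ψ = 0.465
Converged at ψ = 0.465.
Compositions from xᵢ = zᵢ/(1+ψ(Kᵢ−1)), yᵢ = Kᵢxᵢ:
  A: x = 0.173, y = 0.504
  B: x = 0.312, y = 0.213
  C: x = 0.352, y = 0.238
  D: x = 0.163, y = 0.045

ψ = 0.465, x_C = 0.352, y_C = 0.238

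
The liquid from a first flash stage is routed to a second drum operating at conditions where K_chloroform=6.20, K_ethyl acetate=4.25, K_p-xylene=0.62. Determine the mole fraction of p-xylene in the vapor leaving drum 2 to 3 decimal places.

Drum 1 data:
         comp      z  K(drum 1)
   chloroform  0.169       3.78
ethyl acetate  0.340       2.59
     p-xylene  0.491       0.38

Drum 1:
Newton–Raphson from ψ₁ = 0.5:
  ψ₁ = 0.500: g = 0.0566, g' = -0.892 → ψ₁ = 0.563
  ψ₁ = 0.563: g = 0.0004, g' = -0.883 → ψ₁ = 0.564
Converged at ψ₁ = 0.564.
Drum-1 compositions:
  chloroform: x = 0.066, y = 0.249
  ethyl acetate: x = 0.179, y = 0.464
  p-xylene: x = 0.755, y = 0.287
Drum-2 feed = drum-1 liquid: z₂ = (0.0658, 0.1793, 0.7549).
Drum 2:
Material balance + equilibrium reduce to Σ zᵢ(Kᵢ−1)/(1+ψ₂(Kᵢ−1)) = 0.
g(0) = ΣzᵢKᵢ − 1 = 0.638 and g(1) = 1 − Σzᵢ/Kᵢ = -0.270, so a root lies in (0, 1).
Iterate (Newton) starting at ψ₂ = 0.47:
  ψ₂ = 0.470: g = -0.0193, g' = -0.608 → ψ₂ = 0.438
  ψ₂ = 0.438: g = 0.0006, g' = -0.645 → ψ₂ = 0.439
Converged at ψ₂ = 0.439.
  chloroform: x = 0.020, y = 0.124
  ethyl acetate: x = 0.074, y = 0.314
  p-xylene: x = 0.906, y = 0.562

y_p-xylene (drum 2) = 0.562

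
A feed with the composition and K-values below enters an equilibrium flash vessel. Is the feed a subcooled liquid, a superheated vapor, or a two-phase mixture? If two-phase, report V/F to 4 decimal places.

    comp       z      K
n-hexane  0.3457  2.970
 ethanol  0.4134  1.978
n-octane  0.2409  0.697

ΣzᵢKᵢ = 2.0123; Σzᵢ/Kᵢ = 0.6710.
Since Σzᵢ/Kᵢ < 1 the mixture is above its dew point — single vapor phase.

superheated vapor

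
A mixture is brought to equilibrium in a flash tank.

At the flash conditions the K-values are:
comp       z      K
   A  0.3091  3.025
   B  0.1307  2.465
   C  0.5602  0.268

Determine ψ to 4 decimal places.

ψ = 0.2973

Rachford–Rice: g(ψ) = Σ zᵢ(Kᵢ−1)/(1+ψ(Kᵢ−1)) = 0.
g(0) = ΣzᵢKᵢ − 1 = 0.4073 and g(1) = 1 − Σzᵢ/Kᵢ = -1.2455, so a root lies in (0, 1).
Iterate (Newton) starting at ψ = 0.5:
  ψ = 0.5000: g = -0.22525, g' = -1.1532 → ψ = 0.3047
  ψ = 0.3047: g = -0.00828, g' = -1.1161 → ψ = 0.2973
Converged at ψ = 0.2973.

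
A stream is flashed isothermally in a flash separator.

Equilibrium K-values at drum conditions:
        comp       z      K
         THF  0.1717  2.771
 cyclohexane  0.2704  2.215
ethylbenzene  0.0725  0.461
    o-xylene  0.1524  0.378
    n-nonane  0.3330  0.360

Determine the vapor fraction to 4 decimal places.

ψ = 0.3162

Let ψ = V/F and solve Σ zᵢ(Kᵢ−1)/(1+ψ(Kᵢ−1)) = 0.
g(0) = ΣzᵢKᵢ − 1 = 0.2856 and g(1) = 1 − Σzᵢ/Kᵢ = -0.6695, so a root lies in (0, 1).
Newton–Raphson from ψ = 0.47:
  ψ = 0.4700: g = -0.11603, g' = -0.7566 → ψ = 0.3167
  ψ = 0.3167: g = -0.00037, g' = -0.7658 → ψ = 0.3162
Converged at ψ = 0.3162.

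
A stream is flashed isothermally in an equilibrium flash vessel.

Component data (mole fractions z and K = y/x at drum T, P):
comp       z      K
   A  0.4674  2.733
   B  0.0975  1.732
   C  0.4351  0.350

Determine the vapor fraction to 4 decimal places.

Let ψ = V/F and solve Σ zᵢ(Kᵢ−1)/(1+ψ(Kᵢ−1)) = 0.
g(0) = ΣzᵢKᵢ − 1 = 0.5986 and g(1) = 1 − Σzᵢ/Kᵢ = -0.4705, so a root lies in (0, 1).
Newton–Raphson from ψ = 0.5:
  ψ = 0.5000: g = 0.06723, g' = -0.8344 → ψ = 0.5806
  ψ = 0.5806: g = -0.00038, g' = -0.8487 → ψ = 0.5801
Converged at ψ = 0.5801.

ψ = 0.5801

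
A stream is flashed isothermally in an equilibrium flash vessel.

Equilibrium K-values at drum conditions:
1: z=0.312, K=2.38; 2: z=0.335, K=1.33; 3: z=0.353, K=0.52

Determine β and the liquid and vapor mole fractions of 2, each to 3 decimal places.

Let β = V/F and solve Σ zᵢ(Kᵢ−1)/(1+β(Kᵢ−1)) = 0.
Check two-phase: ΣzᵢKᵢ = 1.372 > 1 and Σzᵢ/Kᵢ = 1.062 > 1, so g(0) = 0.372 > 0 and g(1) = -0.062 < 0.
Newton–Raphson from β = 0.63:
  β = 0.630: g = 0.0790, g' = -0.362 → β = 0.848
  β = 0.848: g = -0.0010, g' = -0.380 → β = 0.845
Converged at β = 0.845.
Compositions from xᵢ = zᵢ/(1+β(Kᵢ−1)), yᵢ = Kᵢxᵢ:
  1: x = 0.144, y = 0.343
  2: x = 0.262, y = 0.348
  3: x = 0.594, y = 0.309

β = 0.845, x_2 = 0.262, y_2 = 0.348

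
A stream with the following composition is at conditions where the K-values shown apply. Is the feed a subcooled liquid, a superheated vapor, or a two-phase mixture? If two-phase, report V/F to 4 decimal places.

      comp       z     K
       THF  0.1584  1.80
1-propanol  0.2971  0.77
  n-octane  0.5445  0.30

ΣzᵢKᵢ = 0.6772; Σzᵢ/Kᵢ = 2.2888.
Since ΣzᵢKᵢ < 1 the mixture is below its bubble point — single liquid phase.

subcooled liquid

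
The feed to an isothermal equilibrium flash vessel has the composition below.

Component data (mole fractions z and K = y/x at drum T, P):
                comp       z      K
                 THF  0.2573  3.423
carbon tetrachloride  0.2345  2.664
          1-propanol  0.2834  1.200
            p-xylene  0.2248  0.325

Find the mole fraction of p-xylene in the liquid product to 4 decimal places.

x_p-xylene = 0.5874

Rachford–Rice: g(V/F) = Σ zᵢ(Kᵢ−1)/(1+V/F(Kᵢ−1)) = 0.
Feasibility: ΣzᵢKᵢ = 1.9186, Σzᵢ/Kᵢ = 1.0911 — both > 1, two phases present.
Iterate (Newton) starting at V/F = 0.4:
  V/F = 0.4000: g = 0.39549, g' = -0.8255 → V/F = 0.8791
  V/F = 0.8791: g = 0.03266, g' = -0.8889 → V/F = 0.9158
  V/F = 0.9158: g = -0.00122, g' = -0.9584 → V/F = 0.9145
Converged at V/F = 0.9145.
Compositions from xᵢ = zᵢ/(1+V/F(Kᵢ−1)), yᵢ = Kᵢxᵢ:
  THF: x = 0.0800, y = 0.2739
  carbon tetrachloride: x = 0.0930, y = 0.2477
  1-propanol: x = 0.2396, y = 0.2875
  p-xylene: x = 0.5874, y = 0.1909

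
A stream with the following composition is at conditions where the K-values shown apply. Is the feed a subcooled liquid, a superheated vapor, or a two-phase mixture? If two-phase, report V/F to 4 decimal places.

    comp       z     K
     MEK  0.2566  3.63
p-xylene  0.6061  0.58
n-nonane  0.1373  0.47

two-phase, V/F = 0.2993

ΣzᵢKᵢ = 1.3475; Σzᵢ/Kᵢ = 1.4078.
Both exceed 1, so a two-phase solution exists.
Rachford–Rice: g(ψ) = Σ zᵢ(Kᵢ−1)/(1+ψ(Kᵢ−1)) = 0.
Newton iteration, ψ⁰ = 0.34:
  ψ = 0.3400: g = -0.02946, g' = -0.6976 → ψ = 0.2978
  ψ = 0.2978: g = 0.00111, g' = -0.7523 → ψ = 0.2992
Converged at ψ = 0.2993.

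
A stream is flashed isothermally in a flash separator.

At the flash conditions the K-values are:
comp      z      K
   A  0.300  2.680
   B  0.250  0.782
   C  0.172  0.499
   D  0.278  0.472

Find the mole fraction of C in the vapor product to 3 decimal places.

Rachford–Rice: g(V/F) = Σ zᵢ(Kᵢ−1)/(1+V/F(Kᵢ−1)) = 0.
Feasibility: ΣzᵢKᵢ = 1.217, Σzᵢ/Kᵢ = 1.365 — both > 1, two phases present.
Newton iteration, V/F⁰ = 0.5:
  V/F = 0.500: g = -0.1017, g' = -0.485 → V/F = 0.290
  V/F = 0.290: g = 0.0064, g' = -0.563 → V/F = 0.302
Converged at V/F = 0.302.
Compositions from xᵢ = zᵢ/(1+V/F(Kᵢ−1)), yᵢ = Kᵢxᵢ:
  A: x = 0.199, y = 0.534
  B: x = 0.268, y = 0.209
  C: x = 0.203, y = 0.101
  D: x = 0.331, y = 0.156

y_C = 0.101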